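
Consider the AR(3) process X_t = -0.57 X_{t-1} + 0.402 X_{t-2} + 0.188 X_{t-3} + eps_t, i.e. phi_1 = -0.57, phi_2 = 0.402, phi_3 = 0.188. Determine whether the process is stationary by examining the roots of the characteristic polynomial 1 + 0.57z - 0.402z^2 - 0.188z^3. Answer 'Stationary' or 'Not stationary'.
\text{Stationary}

The AR(p) characteristic polynomial is P(z) = 1 + 0.57z - 0.402z^2 - 0.188z^3.
Stationarity requires all roots to lie outside the unit circle, i.e. |z| > 1 for every root.
Degree 3: look for a simple real root z0 first, then factor out (1 - z/z0) and solve the remaining quadratic.
Testing z0 = -2.5: P(-2.5) = 1 + (0.57)(-2.5) + (-0.402)(-2.5)^2 + (-0.188)(-2.5)^3
  = 1 + (-1.425) + (-2.5125) + (2.9375) = 0.  So z_0 = -2.5 is a root, |z_0| = 2.5.
Divide out the factor (1 + 0.4 z) = (1 - z/z0) (since 1/z0 = -0.4):
  P(z) = (1 + 0.4 z)(1 + (0.17) z + (-0.47) z^2)
  [check: z-coef 0.17 - (-0.4) = 0.57; z^2-coef -0.47 - (-0.4)(0.17) = -0.402; z^3-coef -(-0.4)(-0.47) = -0.188.]
Remaining roots from the quadratic factor 1 + (0.17) z + (-0.47) z^2:
  Set 1 + (0.17) z + (-0.47) z^2 = 0, i.e. a z^2 + b z + c = 0 with a = -0.47, b = 0.17, c = 1.
  Discriminant D = b^2 - 4ac = (0.17)^2 - 4*(-0.47)*1 = 0.0289 - (-1.88) = 1.9089.
  D >= 0, so the roots are real: z = (-b +/- sqrt(D)) / (2a) = (-0.17 +/- 1.381629) / (-0.94).
    z_1 = (-0.17 + 1.381629) / (-0.94) = -1.289,   |z_1| = 1.289.
    z_2 = (-0.17 - 1.381629) / (-0.94) = 1.6507,   |z_2| = 1.6507.
Moduli of all roots: 2.5000, 1.2890, 1.6507.
All moduli strictly greater than 1? Yes.
Verdict: Stationary.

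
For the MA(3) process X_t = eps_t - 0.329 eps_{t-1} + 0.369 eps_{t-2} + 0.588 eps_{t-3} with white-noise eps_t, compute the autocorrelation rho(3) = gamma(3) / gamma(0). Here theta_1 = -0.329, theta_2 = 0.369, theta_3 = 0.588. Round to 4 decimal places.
\rho(3) = 0.3698

For an MA(q) process with theta_0 = 1, the autocovariance is
  gamma(k) = sigma^2 * sum_{i=0..q-k} theta_i * theta_{i+k},
and rho(k) = gamma(k) / gamma(0). Sigma^2 cancels.
  numerator   = (1)*(0.588) = 0.588.
  denominator = (1)^2 + (-0.329)^2 + (0.369)^2 + (0.588)^2 = 1.590146.
  rho(3) = 0.588 / 1.590146 = 0.3698.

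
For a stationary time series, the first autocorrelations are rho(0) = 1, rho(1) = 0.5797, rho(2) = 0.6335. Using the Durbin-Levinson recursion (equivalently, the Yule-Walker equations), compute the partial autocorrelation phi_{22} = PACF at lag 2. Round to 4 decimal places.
\phi_{22} = 0.4480

The PACF at lag k is phi_{kk}, the last component of the solution
to the Yule-Walker system G_k phi = r_k where
  (G_k)_{ij} = rho(|i - j|), (r_k)_i = rho(i), i,j = 1..k.
Equivalently, Durbin-Levinson gives phi_{kk} iteratively:
  phi_{11} = rho(1)
  phi_{kk} = [rho(k) - sum_{j=1..k-1} phi_{k-1,j} rho(k-j)]
            / [1 - sum_{j=1..k-1} phi_{k-1,j} rho(j)],
  phi_{k,j} = phi_{k-1,j} - phi_{kk} phi_{k-1,k-j},  j = 1..k-1.
Step k = 1:
  phi_11 = rho(1) = 0.5797.
Step k = 2:
  phi_22 = [rho(2) - phi_11 rho(1)] / [1 - phi_11 rho(1)] = [0.6335 - (0.5797)(0.5797)] / [1 - (0.5797)(0.5797)]
         = 0.29744791 / 0.66394791 = 0.448.
Therefore phi_{22} = 0.4480.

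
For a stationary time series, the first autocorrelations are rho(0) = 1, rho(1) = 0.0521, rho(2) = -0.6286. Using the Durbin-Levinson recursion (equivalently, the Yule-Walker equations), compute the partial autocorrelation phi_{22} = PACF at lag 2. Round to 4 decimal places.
\phi_{22} = -0.6330

The PACF at lag k is phi_{kk}, the last component of the solution
to the Yule-Walker system G_k phi = r_k where
  (G_k)_{ij} = rho(|i - j|), (r_k)_i = rho(i), i,j = 1..k.
Equivalently, Durbin-Levinson gives phi_{kk} iteratively:
  phi_{11} = rho(1)
  phi_{kk} = [rho(k) - sum_{j=1..k-1} phi_{k-1,j} rho(k-j)]
            / [1 - sum_{j=1..k-1} phi_{k-1,j} rho(j)],
  phi_{k,j} = phi_{k-1,j} - phi_{kk} phi_{k-1,k-j},  j = 1..k-1.
Step k = 1:
  phi_11 = rho(1) = 0.0521.
Step k = 2:
  phi_22 = [rho(2) - phi_11 rho(1)] / [1 - phi_11 rho(1)] = [-0.6286 - (0.0521)(0.0521)] / [1 - (0.0521)(0.0521)]
         = -0.63131441 / 0.99728559 = -0.633.
Therefore phi_{22} = -0.6330.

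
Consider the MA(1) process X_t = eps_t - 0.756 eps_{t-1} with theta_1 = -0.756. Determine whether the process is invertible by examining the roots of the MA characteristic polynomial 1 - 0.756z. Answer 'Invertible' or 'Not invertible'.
\text{Invertible}

The MA(q) characteristic polynomial is P(z) = 1 - 0.756z.
Invertibility requires all roots to lie outside the unit circle, i.e. |z| > 1 for every root.
This is linear in z: 1 + (-0.756) z = 0  =>  z = -1/(-0.756) = 1.322751,  |z| = 1.322751.
Moduli of all roots: 1.3228.
All moduli strictly greater than 1? Yes.
Verdict: Invertible.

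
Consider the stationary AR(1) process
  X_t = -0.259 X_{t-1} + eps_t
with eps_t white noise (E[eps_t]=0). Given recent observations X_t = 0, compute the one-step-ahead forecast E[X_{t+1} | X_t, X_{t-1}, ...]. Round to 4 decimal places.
E[X_{t+1} \mid \mathcal F_t] = 0.0000

For an AR(p) model X_t = c + sum_i phi_i X_{t-i} + eps_t, the
one-step-ahead conditional mean is
  E[X_{t+1} | X_t, ...] = c + sum_i phi_i X_{t+1-i}.
Substitute known values:
  E[X_{t+1} | ...] = (-0.259) * (0)
                   = 0.0000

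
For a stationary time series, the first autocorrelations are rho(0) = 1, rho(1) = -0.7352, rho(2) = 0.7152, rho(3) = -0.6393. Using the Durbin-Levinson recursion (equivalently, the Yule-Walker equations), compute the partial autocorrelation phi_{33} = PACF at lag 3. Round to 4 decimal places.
\phi_{33} = -0.0862

The PACF at lag k is phi_{kk}, the last component of the solution
to the Yule-Walker system G_k phi = r_k where
  (G_k)_{ij} = rho(|i - j|), (r_k)_i = rho(i), i,j = 1..k.
Equivalently, Durbin-Levinson gives phi_{kk} iteratively:
  phi_{11} = rho(1)
  phi_{kk} = [rho(k) - sum_{j=1..k-1} phi_{k-1,j} rho(k-j)]
            / [1 - sum_{j=1..k-1} phi_{k-1,j} rho(j)],
  phi_{k,j} = phi_{k-1,j} - phi_{kk} phi_{k-1,k-j},  j = 1..k-1.
Step k = 1:
  phi_11 = rho(1) = -0.7352.
Step k = 2:
  phi_22 = [rho(2) - phi_11 rho(1)] / [1 - phi_11 rho(1)] = [0.7152 - (-0.7352)(-0.7352)] / [1 - (-0.7352)(-0.7352)]
         = 0.17468096 / 0.45948096 = 0.38017.
  Update: phi_21 = phi_11 - phi_22 phi_11 = -0.7352 - (0.38017)(-0.7352) = -0.455699.
Step k = 3:
  phi_33 = [rho(3) - phi_21 rho(2) - phi_22 rho(1)] / [1 - phi_21 rho(1) - phi_22 rho(2)]
    numerator   = -0.6393 - (-0.455699)(0.7152) - (0.38017)(-0.7352) = -0.03388304
    denominator = 1 - (-0.455699)(-0.7352) - (0.38017)(0.7152) = 0.39307247
  phi_33 = -0.03388304 / 0.39307247 = -0.0862.
Therefore phi_{33} = -0.0862.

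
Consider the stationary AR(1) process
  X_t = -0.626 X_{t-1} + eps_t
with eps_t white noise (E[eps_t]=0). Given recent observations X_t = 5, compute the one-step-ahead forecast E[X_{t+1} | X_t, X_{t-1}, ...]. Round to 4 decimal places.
E[X_{t+1} \mid \mathcal F_t] = -3.1300

For an AR(p) model X_t = c + sum_i phi_i X_{t-i} + eps_t, the
one-step-ahead conditional mean is
  E[X_{t+1} | X_t, ...] = c + sum_i phi_i X_{t+1-i}.
Substitute known values:
  E[X_{t+1} | ...] = (-0.626) * (5)
                   = -3.1300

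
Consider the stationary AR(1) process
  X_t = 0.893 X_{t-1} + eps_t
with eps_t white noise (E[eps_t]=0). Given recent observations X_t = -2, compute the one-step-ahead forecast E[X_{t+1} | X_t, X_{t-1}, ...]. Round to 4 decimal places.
E[X_{t+1} \mid \mathcal F_t] = -1.7860

For an AR(p) model X_t = c + sum_i phi_i X_{t-i} + eps_t, the
one-step-ahead conditional mean is
  E[X_{t+1} | X_t, ...] = c + sum_i phi_i X_{t+1-i}.
Substitute known values:
  E[X_{t+1} | ...] = (0.893) * (-2)
                   = -1.7860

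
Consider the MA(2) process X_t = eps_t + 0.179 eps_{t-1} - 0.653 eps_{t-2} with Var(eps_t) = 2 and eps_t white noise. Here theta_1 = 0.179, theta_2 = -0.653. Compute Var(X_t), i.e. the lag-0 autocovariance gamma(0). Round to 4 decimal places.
\gamma(0) = 2.9169

For an MA(q) process X_t = eps_t + sum_i theta_i eps_{t-i} with
Var(eps_t) = sigma^2, the variance is
  gamma(0) = sigma^2 * (1 + sum_i theta_i^2).
  sum_i theta_i^2 = (0.179)^2 + (-0.653)^2 = 0.032041 + 0.426409 = 0.45845.
  gamma(0) = 2 * (1 + 0.45845) = 2 * 1.45845 = 2.9169.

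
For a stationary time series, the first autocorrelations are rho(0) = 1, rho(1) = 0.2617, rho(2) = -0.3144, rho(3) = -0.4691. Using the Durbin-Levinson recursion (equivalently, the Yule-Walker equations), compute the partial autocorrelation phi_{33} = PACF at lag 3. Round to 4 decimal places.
\phi_{33} = -0.3170

The PACF at lag k is phi_{kk}, the last component of the solution
to the Yule-Walker system G_k phi = r_k where
  (G_k)_{ij} = rho(|i - j|), (r_k)_i = rho(i), i,j = 1..k.
Equivalently, Durbin-Levinson gives phi_{kk} iteratively:
  phi_{11} = rho(1)
  phi_{kk} = [rho(k) - sum_{j=1..k-1} phi_{k-1,j} rho(k-j)]
            / [1 - sum_{j=1..k-1} phi_{k-1,j} rho(j)],
  phi_{k,j} = phi_{k-1,j} - phi_{kk} phi_{k-1,k-j},  j = 1..k-1.
Step k = 1:
  phi_11 = rho(1) = 0.2617.
Step k = 2:
  phi_22 = [rho(2) - phi_11 rho(1)] / [1 - phi_11 rho(1)] = [-0.3144 - (0.2617)(0.2617)] / [1 - (0.2617)(0.2617)]
         = -0.38288689 / 0.93151311 = -0.411038.
  Update: phi_21 = phi_11 - phi_22 phi_11 = 0.2617 - (-0.411038)(0.2617) = 0.369269.
Step k = 3:
  phi_33 = [rho(3) - phi_21 rho(2) - phi_22 rho(1)] / [1 - phi_21 rho(1) - phi_22 rho(2)]
    numerator   = -0.4691 - (0.369269)(-0.3144) - (-0.411038)(0.2617) = -0.24543344
    denominator = 1 - (0.369269)(0.2617) - (-0.411038)(-0.3144) = 0.77413221
  phi_33 = -0.24543344 / 0.77413221 = -0.317.
Therefore phi_{33} = -0.3170.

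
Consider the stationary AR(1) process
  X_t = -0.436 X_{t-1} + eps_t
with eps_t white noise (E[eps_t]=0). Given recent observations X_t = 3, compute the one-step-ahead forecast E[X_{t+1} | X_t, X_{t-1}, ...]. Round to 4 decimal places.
E[X_{t+1} \mid \mathcal F_t] = -1.3080

For an AR(p) model X_t = c + sum_i phi_i X_{t-i} + eps_t, the
one-step-ahead conditional mean is
  E[X_{t+1} | X_t, ...] = c + sum_i phi_i X_{t+1-i}.
Substitute known values:
  E[X_{t+1} | ...] = (-0.436) * (3)
                   = -1.3080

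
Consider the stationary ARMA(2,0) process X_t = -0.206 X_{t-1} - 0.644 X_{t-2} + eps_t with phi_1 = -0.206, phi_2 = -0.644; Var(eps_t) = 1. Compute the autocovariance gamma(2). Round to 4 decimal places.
\gamma(2) = -1.0731

Multiply the model equation by X_{t-k} and take expectations. With theta_0 = psi_0 = 1 and psi_j the MA(infinity) weights, this gives
  gamma(k) - sum_i phi_i gamma(k-i) = c_k,
  c_k = sigma^2 * sum_{j=k..q} theta_j psi_{j-k}   (c_k = 0 for k > q),
using gamma(-m) = gamma(m).
Pure AR (q = 0): c_0 = sigma^2 = 1, c_k = 0 for k >= 1.
Equations for k = 0, 1, 2 (AR order 2, c_2 = 0):
  (E0) gamma(0) = phi_1 gamma(1) + phi_2 gamma(2) + c_0
  (E1) gamma(1) = phi_1 gamma(0) + phi_2 gamma(1) + c_1
  (E2) gamma(2) = phi_1 gamma(1) + phi_2 gamma(0)
From (E1): gamma(1) = A gamma(0) + B with
  A = phi_1 / (1 - phi_2) = -0.206 / 1.644 = -0.125304,   B = c_1 / (1 - phi_2) = 0 / 1.644 = 0.
Insert (E2) into (E0): gamma(0) (1 - phi_2^2) = phi_1 (1 + phi_2) gamma(1) + c_0.
  phi_1 (1 + phi_2) = (-0.206)(0.356) = -0.073336,   1 - phi_2^2 = 0.585264.
Replace gamma(1) by A gamma(0) + B and collect gamma(0):
  gamma(0) [0.585264 - (-0.073336)(-0.125304)] = c_0 = 1
  gamma(0) * 0.576075 = 1
  gamma(0) = 1 / 0.576075 = 1.735886.
  gamma(1) = A gamma(0) = (-0.125304)(1.735886) = -0.217514.
  gamma(2) = phi_1 gamma(1) + phi_2 gamma(0) = (-0.206)(-0.217514) + (-0.644)(1.735886) = -1.073103.
Therefore gamma(2) = -1.0731 (to 4 decimal places).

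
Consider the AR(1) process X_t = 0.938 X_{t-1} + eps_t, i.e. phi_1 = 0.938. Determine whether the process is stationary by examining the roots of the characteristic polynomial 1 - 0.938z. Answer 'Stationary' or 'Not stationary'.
\text{Stationary}

The AR(p) characteristic polynomial is P(z) = 1 - 0.938z.
Stationarity requires all roots to lie outside the unit circle, i.e. |z| > 1 for every root.
This is linear in z: 1 + (-0.938) z = 0  =>  z = -1/(-0.938) = 1.066098,  |z| = 1.066098.
Moduli of all roots: 1.0661.
All moduli strictly greater than 1? Yes.
Verdict: Stationary.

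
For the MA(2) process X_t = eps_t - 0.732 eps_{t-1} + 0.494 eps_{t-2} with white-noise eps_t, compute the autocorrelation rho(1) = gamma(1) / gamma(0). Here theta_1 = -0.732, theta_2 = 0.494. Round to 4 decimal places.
\rho(1) = -0.6144

For an MA(q) process with theta_0 = 1, the autocovariance is
  gamma(k) = sigma^2 * sum_{i=0..q-k} theta_i * theta_{i+k},
and rho(k) = gamma(k) / gamma(0). Sigma^2 cancels.
  numerator   = (1)*(-0.732) + (-0.732)*(0.494) = -1.093608.
  denominator = (1)^2 + (-0.732)^2 + (0.494)^2 = 1.77986.
  rho(1) = -1.093608 / 1.77986 = -0.6144.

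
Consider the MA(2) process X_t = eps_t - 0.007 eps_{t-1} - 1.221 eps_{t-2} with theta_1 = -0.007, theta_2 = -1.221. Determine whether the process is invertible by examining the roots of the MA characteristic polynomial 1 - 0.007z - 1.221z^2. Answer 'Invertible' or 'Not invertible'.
\text{Not invertible}

The MA(q) characteristic polynomial is P(z) = 1 - 0.007z - 1.221z^2.
Invertibility requires all roots to lie outside the unit circle, i.e. |z| > 1 for every root.
Set 1 + (-0.007) z + (-1.221) z^2 = 0, i.e. a z^2 + b z + c = 0 with a = -1.221, b = -0.007, c = 1.
Discriminant D = b^2 - 4ac = (-0.007)^2 - 4*(-1.221)*1 = 0.000049 - (-4.884) = 4.884049.
D >= 0, so the roots are real: z = (-b +/- sqrt(D)) / (2a) = (0.007 +/- 2.209988) / (-2.442).
  z_1 = (0.007 + 2.209988) / (-2.442) = -0.9079,   |z_1| = 0.9079.
  z_2 = (0.007 - 2.209988) / (-2.442) = 0.9021,   |z_2| = 0.9021.
Moduli of all roots: 0.9079, 0.9021.
All moduli strictly greater than 1? No.
Verdict: Not invertible.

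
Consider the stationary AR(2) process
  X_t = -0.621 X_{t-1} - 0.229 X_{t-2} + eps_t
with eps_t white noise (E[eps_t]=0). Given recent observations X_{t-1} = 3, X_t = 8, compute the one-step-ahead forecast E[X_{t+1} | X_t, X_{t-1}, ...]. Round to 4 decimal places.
E[X_{t+1} \mid \mathcal F_t] = -5.6550

For an AR(p) model X_t = c + sum_i phi_i X_{t-i} + eps_t, the
one-step-ahead conditional mean is
  E[X_{t+1} | X_t, ...] = c + sum_i phi_i X_{t+1-i}.
Substitute known values:
  E[X_{t+1} | ...] = (-0.621) * (8) + (-0.229) * (3)
                   = -5.6550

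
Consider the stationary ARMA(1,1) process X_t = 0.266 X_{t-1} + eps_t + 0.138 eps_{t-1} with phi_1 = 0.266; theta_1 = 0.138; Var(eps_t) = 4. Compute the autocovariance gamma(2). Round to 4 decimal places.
\gamma(2) = 0.4796

Multiply the model equation by X_{t-k} and take expectations. With theta_0 = psi_0 = 1 and psi_j the MA(infinity) weights, this gives
  gamma(k) - sum_i phi_i gamma(k-i) = c_k,
  c_k = sigma^2 * sum_{j=k..q} theta_j psi_{j-k}   (c_k = 0 for k > q),
using gamma(-m) = gamma(m).
psi-weights needed (psi_j = theta_j + sum_i phi_i psi_{j-i}):
  psi_1 = theta_1 + phi_1 = 0.138 + (0.266) = 0.404
Right-hand sides:
  c_0 = sigma^2 (1 + theta_1 psi_1) = 4 * (1 + (0.138)(0.404)) = 4 * 1.055752 = 4.223008
  c_1 = sigma^2 theta_1 = 4 * (0.138) = 0.552
  c_2 = 0
Equations for k = 0 and k = 1 (AR order 1):
  gamma(0) = phi_1 gamma(1) + c_0
  gamma(1) = phi_1 gamma(0) + c_1
Substituting the second into the first: gamma(0) (1 - phi_1^2) = c_0 + phi_1 c_1, so
  gamma(0) = (c_0 + phi_1 c_1) / (1 - phi_1^2) = (4.223008 + (0.266)(0.552)) / (1 - (0.266)^2) = 4.36984 / 0.929244 = 4.702575.
  gamma(1) = phi_1 gamma(0) + c_1 = (0.266)(4.702575) + (0.552) = 1.802885.
For k = 2 (> q): gamma(2) = phi_1 gamma(1) = (0.266)(1.802885) = 0.479567.
Therefore gamma(2) = 0.4796 (to 4 decimal places).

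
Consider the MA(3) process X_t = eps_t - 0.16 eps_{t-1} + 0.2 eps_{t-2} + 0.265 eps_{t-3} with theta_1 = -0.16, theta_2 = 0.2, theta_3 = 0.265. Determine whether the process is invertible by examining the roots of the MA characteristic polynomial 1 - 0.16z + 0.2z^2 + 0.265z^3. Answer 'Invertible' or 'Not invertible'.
\text{Invertible}

The MA(q) characteristic polynomial is P(z) = 1 - 0.16z + 0.2z^2 + 0.265z^3.
Invertibility requires all roots to lie outside the unit circle, i.e. |z| > 1 for every root.
Degree 3: look for a simple real root z0 first, then factor out (1 - z/z0) and solve the remaining quadratic.
Testing z0 = -2: P(-2) = 1 + (-0.16)(-2) + (0.2)(-2)^2 + (0.265)(-2)^3
  = 1 + (0.32) + (0.8) + (-2.12) = 0.  So z_0 = -2 is a root, |z_0| = 2.
Divide out the factor (1 + 0.5 z) = (1 - z/z0) (since 1/z0 = -0.5):
  P(z) = (1 + 0.5 z)(1 + (-0.66) z + (0.53) z^2)
  [check: z-coef -0.66 - (-0.5) = -0.16; z^2-coef 0.53 - (-0.5)(-0.66) = 0.2; z^3-coef -(-0.5)(0.53) = 0.265.]
Remaining roots from the quadratic factor 1 + (-0.66) z + (0.53) z^2:
  Set 1 + (-0.66) z + (0.53) z^2 = 0, i.e. a z^2 + b z + c = 0 with a = 0.53, b = -0.66, c = 1.
  Discriminant D = b^2 - 4ac = (-0.66)^2 - 4*(0.53)*1 = 0.4356 - (2.12) = -1.6844.
  D < 0, so the roots are the complex-conjugate pair z = (-b +/- i sqrt(-D)) / (2a) = 0.6226 +/- 1.2244i.
  For a conjugate pair |z|^2 = z * conj(z) = (product of roots) = c/a = 1/(0.53) = 1.886792, so |z| = sqrt(1.886792) = 1.3736 for both roots.
Moduli of all roots: 2.0000, 1.3736, 1.3736.
All moduli strictly greater than 1? Yes.
Verdict: Invertible.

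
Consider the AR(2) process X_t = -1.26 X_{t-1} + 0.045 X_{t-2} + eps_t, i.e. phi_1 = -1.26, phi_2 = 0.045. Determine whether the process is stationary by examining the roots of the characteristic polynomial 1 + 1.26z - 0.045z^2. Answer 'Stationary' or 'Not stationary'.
\text{Not stationary}

The AR(p) characteristic polynomial is P(z) = 1 + 1.26z - 0.045z^2.
Stationarity requires all roots to lie outside the unit circle, i.e. |z| > 1 for every root.
Set 1 + (1.26) z + (-0.045) z^2 = 0, i.e. a z^2 + b z + c = 0 with a = -0.045, b = 1.26, c = 1.
Discriminant D = b^2 - 4ac = (1.26)^2 - 4*(-0.045)*1 = 1.5876 - (-0.18) = 1.7676.
D >= 0, so the roots are real: z = (-b +/- sqrt(D)) / (2a) = (-1.26 +/- 1.329511) / (-0.09).
  z_1 = (-1.26 + 1.329511) / (-0.09) = -0.7723,   |z_1| = 0.7723.
  z_2 = (-1.26 - 1.329511) / (-0.09) = 28.7723,   |z_2| = 28.7723.
Moduli of all roots: 0.7723, 28.7723.
All moduli strictly greater than 1? No.
Verdict: Not stationary.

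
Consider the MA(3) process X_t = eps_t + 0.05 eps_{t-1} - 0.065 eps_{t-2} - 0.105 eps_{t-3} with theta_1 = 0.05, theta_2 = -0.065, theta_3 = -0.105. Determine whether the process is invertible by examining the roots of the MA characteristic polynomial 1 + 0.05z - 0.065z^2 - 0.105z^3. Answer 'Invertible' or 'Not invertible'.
\text{Invertible}

The MA(q) characteristic polynomial is P(z) = 1 + 0.05z - 0.065z^2 - 0.105z^3.
Invertibility requires all roots to lie outside the unit circle, i.e. |z| > 1 for every root.
Degree 3: look for a simple real root z0 first, then factor out (1 - z/z0) and solve the remaining quadratic.
Testing z0 = 2: P(2) = 1 + (0.05)(2) + (-0.065)(2)^2 + (-0.105)(2)^3
  = 1 + (0.1) + (-0.26) + (-0.84) = 0.  So z_0 = 2 is a root, |z_0| = 2.
Divide out the factor (1 - 0.5 z) = (1 - z/z0) (since 1/z0 = 0.5):
  P(z) = (1 - 0.5 z)(1 + (0.55) z + (0.21) z^2)
  [check: z-coef 0.55 - (0.5) = 0.05; z^2-coef 0.21 - (0.5)(0.55) = -0.065; z^3-coef -(0.5)(0.21) = -0.105.]
Remaining roots from the quadratic factor 1 + (0.55) z + (0.21) z^2:
  Set 1 + (0.55) z + (0.21) z^2 = 0, i.e. a z^2 + b z + c = 0 with a = 0.21, b = 0.55, c = 1.
  Discriminant D = b^2 - 4ac = (0.55)^2 - 4*(0.21)*1 = 0.3025 - (0.84) = -0.5375.
  D < 0, so the roots are the complex-conjugate pair z = (-b +/- i sqrt(-D)) / (2a) = -1.3095 +/- 1.7456i.
  For a conjugate pair |z|^2 = z * conj(z) = (product of roots) = c/a = 1/(0.21) = 4.761905, so |z| = sqrt(4.761905) = 2.1822 for both roots.
Moduli of all roots: 2.0000, 2.1822, 2.1822.
All moduli strictly greater than 1? Yes.
Verdict: Invertible.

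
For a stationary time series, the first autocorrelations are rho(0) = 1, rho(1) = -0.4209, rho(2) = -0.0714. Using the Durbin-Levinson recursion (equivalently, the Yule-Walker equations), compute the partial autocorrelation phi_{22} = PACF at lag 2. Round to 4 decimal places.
\phi_{22} = -0.3021

The PACF at lag k is phi_{kk}, the last component of the solution
to the Yule-Walker system G_k phi = r_k where
  (G_k)_{ij} = rho(|i - j|), (r_k)_i = rho(i), i,j = 1..k.
Equivalently, Durbin-Levinson gives phi_{kk} iteratively:
  phi_{11} = rho(1)
  phi_{kk} = [rho(k) - sum_{j=1..k-1} phi_{k-1,j} rho(k-j)]
            / [1 - sum_{j=1..k-1} phi_{k-1,j} rho(j)],
  phi_{k,j} = phi_{k-1,j} - phi_{kk} phi_{k-1,k-j},  j = 1..k-1.
Step k = 1:
  phi_11 = rho(1) = -0.4209.
Step k = 2:
  phi_22 = [rho(2) - phi_11 rho(1)] / [1 - phi_11 rho(1)] = [-0.0714 - (-0.4209)(-0.4209)] / [1 - (-0.4209)(-0.4209)]
         = -0.24855681 / 0.82284319 = -0.3021.
Therefore phi_{22} = -0.3021.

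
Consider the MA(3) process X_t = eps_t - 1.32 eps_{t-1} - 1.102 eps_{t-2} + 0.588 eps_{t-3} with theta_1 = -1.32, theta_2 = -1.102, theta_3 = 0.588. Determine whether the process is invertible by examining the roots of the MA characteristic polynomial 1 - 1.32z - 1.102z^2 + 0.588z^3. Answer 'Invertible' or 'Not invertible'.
\text{Not invertible}

The MA(q) characteristic polynomial is P(z) = 1 - 1.32z - 1.102z^2 + 0.588z^3.
Invertibility requires all roots to lie outside the unit circle, i.e. |z| > 1 for every root.
Degree 3: look for a simple real root z0 first, then factor out (1 - z/z0) and solve the remaining quadratic.
Testing z0 = 2.5: P(2.5) = 1 + (-1.32)(2.5) + (-1.102)(2.5)^2 + (0.588)(2.5)^3
  = 1 + (-3.3) + (-6.8875) + (9.1875) = 0.  So z_0 = 2.5 is a root, |z_0| = 2.5.
Divide out the factor (1 - 0.4 z) = (1 - z/z0) (since 1/z0 = 0.4):
  P(z) = (1 - 0.4 z)(1 + (-0.92) z + (-1.47) z^2)
  [check: z-coef -0.92 - (0.4) = -1.32; z^2-coef -1.47 - (0.4)(-0.92) = -1.102; z^3-coef -(0.4)(-1.47) = 0.588.]
Remaining roots from the quadratic factor 1 + (-0.92) z + (-1.47) z^2:
  Set 1 + (-0.92) z + (-1.47) z^2 = 0, i.e. a z^2 + b z + c = 0 with a = -1.47, b = -0.92, c = 1.
  Discriminant D = b^2 - 4ac = (-0.92)^2 - 4*(-1.47)*1 = 0.8464 - (-5.88) = 6.7264.
  D >= 0, so the roots are real: z = (-b +/- sqrt(D)) / (2a) = (0.92 +/- 2.59353) / (-2.94).
    z_1 = (0.92 + 2.59353) / (-2.94) = -1.1951,   |z_1| = 1.1951.
    z_2 = (0.92 - 2.59353) / (-2.94) = 0.5692,   |z_2| = 0.5692.
Moduli of all roots: 2.5000, 1.1951, 0.5692.
All moduli strictly greater than 1? No.
Verdict: Not invertible.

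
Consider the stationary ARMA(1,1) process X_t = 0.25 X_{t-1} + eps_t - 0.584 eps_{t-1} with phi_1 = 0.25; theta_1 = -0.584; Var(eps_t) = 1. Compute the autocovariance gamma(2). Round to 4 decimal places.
\gamma(2) = -0.0761

Multiply the model equation by X_{t-k} and take expectations. With theta_0 = psi_0 = 1 and psi_j the MA(infinity) weights, this gives
  gamma(k) - sum_i phi_i gamma(k-i) = c_k,
  c_k = sigma^2 * sum_{j=k..q} theta_j psi_{j-k}   (c_k = 0 for k > q),
using gamma(-m) = gamma(m).
psi-weights needed (psi_j = theta_j + sum_i phi_i psi_{j-i}):
  psi_1 = theta_1 + phi_1 = -0.584 + (0.25) = -0.334
Right-hand sides:
  c_0 = sigma^2 (1 + theta_1 psi_1) = 1 * (1 + (-0.584)(-0.334)) = 1 * 1.195056 = 1.195056
  c_1 = sigma^2 theta_1 = 1 * (-0.584) = -0.584
  c_2 = 0
Equations for k = 0 and k = 1 (AR order 1):
  gamma(0) = phi_1 gamma(1) + c_0
  gamma(1) = phi_1 gamma(0) + c_1
Substituting the second into the first: gamma(0) (1 - phi_1^2) = c_0 + phi_1 c_1, so
  gamma(0) = (c_0 + phi_1 c_1) / (1 - phi_1^2) = (1.195056 + (0.25)(-0.584)) / (1 - (0.25)^2) = 1.049056 / 0.9375 = 1.118993.
  gamma(1) = phi_1 gamma(0) + c_1 = (0.25)(1.118993) + (-0.584) = -0.304252.
For k = 2 (> q): gamma(2) = phi_1 gamma(1) = (0.25)(-0.304252) = -0.076063.
Therefore gamma(2) = -0.0761 (to 4 decimal places).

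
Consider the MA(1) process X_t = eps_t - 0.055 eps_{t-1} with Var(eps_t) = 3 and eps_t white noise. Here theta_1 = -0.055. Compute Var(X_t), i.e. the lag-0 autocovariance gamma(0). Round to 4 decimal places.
\gamma(0) = 3.0091

For an MA(q) process X_t = eps_t + sum_i theta_i eps_{t-i} with
Var(eps_t) = sigma^2, the variance is
  gamma(0) = sigma^2 * (1 + sum_i theta_i^2).
  sum_i theta_i^2 = (-0.055)^2 = 0.003025.
  gamma(0) = 3 * (1 + 0.003025) = 3 * 1.003025 = 3.009075, which rounds to 3.0091.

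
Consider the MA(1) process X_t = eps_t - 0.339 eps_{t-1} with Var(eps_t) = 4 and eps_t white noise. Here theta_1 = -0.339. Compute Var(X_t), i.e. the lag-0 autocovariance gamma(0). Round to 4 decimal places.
\gamma(0) = 4.4597

For an MA(q) process X_t = eps_t + sum_i theta_i eps_{t-i} with
Var(eps_t) = sigma^2, the variance is
  gamma(0) = sigma^2 * (1 + sum_i theta_i^2).
  sum_i theta_i^2 = (-0.339)^2 = 0.114921.
  gamma(0) = 4 * (1 + 0.114921) = 4 * 1.114921 = 4.459684, which rounds to 4.4597.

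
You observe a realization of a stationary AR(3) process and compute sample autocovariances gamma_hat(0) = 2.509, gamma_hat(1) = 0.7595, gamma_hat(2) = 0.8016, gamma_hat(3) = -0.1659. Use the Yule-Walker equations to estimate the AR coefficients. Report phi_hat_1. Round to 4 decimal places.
\hat\phi_{1} = 0.2900

The Yule-Walker equations for an AR(p) process read, in matrix form,
  Gamma_p phi = r_p,   with   (Gamma_p)_{ij} = gamma(|i - j|),
                       (r_p)_i = gamma(i),   i,j = 1..p.
Substitute the sample gammas (Toeplitz matrix and right-hand side of size 3):
  Gamma_p = [[2.509, 0.7595, 0.8016], [0.7595, 2.509, 0.7595], [0.8016, 0.7595, 2.509]]
  r_p     = [0.7595, 0.8016, -0.1659]
Written out (R1..R3):
  (R1) 2.509 phi_1 + 0.7595 phi_2 + 0.8016 phi_3 = 0.7595
  (R2) 0.7595 phi_1 + 2.509 phi_2 + 0.7595 phi_3 = 0.8016
  (R3) 0.8016 phi_1 + 0.7595 phi_2 + 2.509 phi_3 = -0.1659
Gaussian elimination:
  R2 <- R2 - (0.7595/2.509) R1 = R2 - (0.30271) R1:  2.279092 phi_2 + 0.516847 phi_3 = 0.571692
  R3 <- R3 - (0.8016/2.509) R1 = R3 - (0.31949) R1:  0.516847 phi_2 + 2.252897 phi_3 = -0.408553
  R3 <- R3 - (0.516847/2.279092) R2 = R3 - (0.226778) R2:  2.135687 phi_3 = -0.5382
Back-substitution:
  phi_hat_3 = -0.5382 / 2.135687 = -0.252003
  phi_hat_2 = (0.571692 - (0.516847)(-0.252003)) / 2.279092 = 0.307991
  phi_hat_1 = (0.7595 - (0.7595)(0.307991) - (0.8016)(-0.252003)) / 2.509 = 0.289991
So phi_hat = [0.2900, 0.3080, -0.2520].
Therefore phi_hat_1 = 0.2900.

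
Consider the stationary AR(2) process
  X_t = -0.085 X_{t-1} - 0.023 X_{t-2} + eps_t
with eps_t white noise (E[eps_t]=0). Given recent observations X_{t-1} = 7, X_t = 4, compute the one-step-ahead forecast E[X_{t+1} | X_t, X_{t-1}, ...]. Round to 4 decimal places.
E[X_{t+1} \mid \mathcal F_t] = -0.5010

For an AR(p) model X_t = c + sum_i phi_i X_{t-i} + eps_t, the
one-step-ahead conditional mean is
  E[X_{t+1} | X_t, ...] = c + sum_i phi_i X_{t+1-i}.
Substitute known values:
  E[X_{t+1} | ...] = (-0.085) * (4) + (-0.023) * (7)
                   = -0.5010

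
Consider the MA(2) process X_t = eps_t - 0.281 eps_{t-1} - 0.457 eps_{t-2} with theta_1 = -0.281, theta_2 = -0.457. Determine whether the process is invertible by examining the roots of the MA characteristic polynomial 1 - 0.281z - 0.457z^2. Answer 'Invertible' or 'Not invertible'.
\text{Invertible}

The MA(q) characteristic polynomial is P(z) = 1 - 0.281z - 0.457z^2.
Invertibility requires all roots to lie outside the unit circle, i.e. |z| > 1 for every root.
Set 1 + (-0.281) z + (-0.457) z^2 = 0, i.e. a z^2 + b z + c = 0 with a = -0.457, b = -0.281, c = 1.
Discriminant D = b^2 - 4ac = (-0.281)^2 - 4*(-0.457)*1 = 0.078961 - (-1.828) = 1.906961.
D >= 0, so the roots are real: z = (-b +/- sqrt(D)) / (2a) = (0.281 +/- 1.380928) / (-0.914).
  z_1 = (0.281 + 1.380928) / (-0.914) = -1.8183,   |z_1| = 1.8183.
  z_2 = (0.281 - 1.380928) / (-0.914) = 1.2034,   |z_2| = 1.2034.
Moduli of all roots: 1.8183, 1.2034.
All moduli strictly greater than 1? Yes.
Verdict: Invertible.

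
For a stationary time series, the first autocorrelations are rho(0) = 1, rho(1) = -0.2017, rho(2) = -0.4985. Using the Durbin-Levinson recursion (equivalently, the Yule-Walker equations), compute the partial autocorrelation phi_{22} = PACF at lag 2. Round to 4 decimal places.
\phi_{22} = -0.5620

The PACF at lag k is phi_{kk}, the last component of the solution
to the Yule-Walker system G_k phi = r_k where
  (G_k)_{ij} = rho(|i - j|), (r_k)_i = rho(i), i,j = 1..k.
Equivalently, Durbin-Levinson gives phi_{kk} iteratively:
  phi_{11} = rho(1)
  phi_{kk} = [rho(k) - sum_{j=1..k-1} phi_{k-1,j} rho(k-j)]
            / [1 - sum_{j=1..k-1} phi_{k-1,j} rho(j)],
  phi_{k,j} = phi_{k-1,j} - phi_{kk} phi_{k-1,k-j},  j = 1..k-1.
Step k = 1:
  phi_11 = rho(1) = -0.2017.
Step k = 2:
  phi_22 = [rho(2) - phi_11 rho(1)] / [1 - phi_11 rho(1)] = [-0.4985 - (-0.2017)(-0.2017)] / [1 - (-0.2017)(-0.2017)]
         = -0.53918289 / 0.95931711 = -0.562.
Therefore phi_{22} = -0.5620.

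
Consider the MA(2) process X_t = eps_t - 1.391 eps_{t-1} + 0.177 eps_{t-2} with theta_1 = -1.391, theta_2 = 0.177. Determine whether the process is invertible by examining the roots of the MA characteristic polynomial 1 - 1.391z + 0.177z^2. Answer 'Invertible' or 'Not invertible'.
\text{Not invertible}

The MA(q) characteristic polynomial is P(z) = 1 - 1.391z + 0.177z^2.
Invertibility requires all roots to lie outside the unit circle, i.e. |z| > 1 for every root.
Set 1 + (-1.391) z + (0.177) z^2 = 0, i.e. a z^2 + b z + c = 0 with a = 0.177, b = -1.391, c = 1.
Discriminant D = b^2 - 4ac = (-1.391)^2 - 4*(0.177)*1 = 1.934881 - (0.708) = 1.226881.
D >= 0, so the roots are real: z = (-b +/- sqrt(D)) / (2a) = (1.391 +/- 1.107647) / (0.354).
  z_1 = (1.391 + 1.107647) / (0.354) = 7.0583,   |z_1| = 7.0583.
  z_2 = (1.391 - 1.107647) / (0.354) = 0.8004,   |z_2| = 0.8004.
Moduli of all roots: 7.0583, 0.8004.
All moduli strictly greater than 1? No.
Verdict: Not invertible.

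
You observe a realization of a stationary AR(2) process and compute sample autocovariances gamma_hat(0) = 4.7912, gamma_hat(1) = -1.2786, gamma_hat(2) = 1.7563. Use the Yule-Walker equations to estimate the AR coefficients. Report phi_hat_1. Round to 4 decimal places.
\hat\phi_{1} = -0.1820

The Yule-Walker equations for an AR(p) process read, in matrix form,
  Gamma_p phi = r_p,   with   (Gamma_p)_{ij} = gamma(|i - j|),
                       (r_p)_i = gamma(i),   i,j = 1..p.
Substitute the sample gammas (Toeplitz matrix and right-hand side of size 2):
  Gamma_p = [[4.7912, -1.2786], [-1.2786, 4.7912]]
  r_p     = [-1.2786, 1.7563]
Written out:
  4.7912 phi_1 - 1.2786 phi_2 = -1.2786
  -1.2786 phi_1 + 4.7912 phi_2 = 1.7563
Solve by Cramer's rule:
  det = gamma(0)^2 - gamma(1)^2 = (4.7912)^2 - (-1.2786)^2 = 22.95559744 - 1.63481796 = 21.32077948
  phi_hat_1 = [gamma(1) gamma(0) - gamma(1) gamma(2)] / det = [(-1.2786)(4.7912) - (-1.2786)(1.7563)] / 21.32077948 = -3.88042314 / 21.32077948 = -0.182
  phi_hat_2 = [gamma(0) gamma(2) - gamma(1)^2] / det = [(4.7912)(1.7563) - (-1.2786)^2] / 21.32077948 = 6.7799666 / 21.32077948 = 0.318
So phi_hat = [-0.1820, 0.3180].
Therefore phi_hat_1 = -0.1820.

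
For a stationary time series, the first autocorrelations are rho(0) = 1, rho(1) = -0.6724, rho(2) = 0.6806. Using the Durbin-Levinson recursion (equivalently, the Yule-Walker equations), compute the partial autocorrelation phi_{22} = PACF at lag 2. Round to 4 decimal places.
\phi_{22} = 0.4170

The PACF at lag k is phi_{kk}, the last component of the solution
to the Yule-Walker system G_k phi = r_k where
  (G_k)_{ij} = rho(|i - j|), (r_k)_i = rho(i), i,j = 1..k.
Equivalently, Durbin-Levinson gives phi_{kk} iteratively:
  phi_{11} = rho(1)
  phi_{kk} = [rho(k) - sum_{j=1..k-1} phi_{k-1,j} rho(k-j)]
            / [1 - sum_{j=1..k-1} phi_{k-1,j} rho(j)],
  phi_{k,j} = phi_{k-1,j} - phi_{kk} phi_{k-1,k-j},  j = 1..k-1.
Step k = 1:
  phi_11 = rho(1) = -0.6724.
Step k = 2:
  phi_22 = [rho(2) - phi_11 rho(1)] / [1 - phi_11 rho(1)] = [0.6806 - (-0.6724)(-0.6724)] / [1 - (-0.6724)(-0.6724)]
         = 0.22847824 / 0.54787824 = 0.417.
Therefore phi_{22} = 0.4170.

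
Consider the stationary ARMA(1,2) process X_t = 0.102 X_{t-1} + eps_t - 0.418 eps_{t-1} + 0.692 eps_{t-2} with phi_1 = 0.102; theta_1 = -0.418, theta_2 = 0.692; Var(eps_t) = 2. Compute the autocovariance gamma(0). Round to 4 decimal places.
\gamma(0) = 3.0795

Multiply the model equation by X_{t-k} and take expectations. With theta_0 = psi_0 = 1 and psi_j the MA(infinity) weights, this gives
  gamma(k) - sum_i phi_i gamma(k-i) = c_k,
  c_k = sigma^2 * sum_{j=k..q} theta_j psi_{j-k}   (c_k = 0 for k > q),
using gamma(-m) = gamma(m).
psi-weights needed (psi_j = theta_j + sum_i phi_i psi_{j-i}):
  psi_1 = theta_1 + phi_1 = -0.418 + (0.102) = -0.316
  psi_2 = theta_2 + phi_1 psi_1 = 0.692 + (0.102)(-0.316) = 0.659768
Right-hand sides:
  c_0 = sigma^2 (1 + theta_1 psi_1 + theta_2 psi_2) = 2 * (1 + (-0.418)(-0.316) + (0.692)(0.659768)) = 2 * 1.588647 = 3.177295
  c_1 = sigma^2 (theta_1 + theta_2 psi_1) = 2 * (-0.418 + (0.692)(-0.316)) = -1.273344
  c_2 = sigma^2 theta_2 = 2 * (0.692) = 1.384
Equations for k = 0 and k = 1 (AR order 1):
  gamma(0) = phi_1 gamma(1) + c_0
  gamma(1) = phi_1 gamma(0) + c_1
Substituting the second into the first: gamma(0) (1 - phi_1^2) = c_0 + phi_1 c_1, so
  gamma(0) = (c_0 + phi_1 c_1) / (1 - phi_1^2) = (3.177295 + (0.102)(-1.273344)) / (1 - (0.102)^2) = 3.047414 / 0.989596 = 3.079452.
Therefore gamma(0) = 3.0795 (to 4 decimal places).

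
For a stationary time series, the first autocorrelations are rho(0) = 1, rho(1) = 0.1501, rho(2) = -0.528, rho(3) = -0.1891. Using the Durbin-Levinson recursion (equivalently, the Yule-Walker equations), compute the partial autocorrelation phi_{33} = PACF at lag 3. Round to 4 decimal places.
\phi_{33} = 0.0290

The PACF at lag k is phi_{kk}, the last component of the solution
to the Yule-Walker system G_k phi = r_k where
  (G_k)_{ij} = rho(|i - j|), (r_k)_i = rho(i), i,j = 1..k.
Equivalently, Durbin-Levinson gives phi_{kk} iteratively:
  phi_{11} = rho(1)
  phi_{kk} = [rho(k) - sum_{j=1..k-1} phi_{k-1,j} rho(k-j)]
            / [1 - sum_{j=1..k-1} phi_{k-1,j} rho(j)],
  phi_{k,j} = phi_{k-1,j} - phi_{kk} phi_{k-1,k-j},  j = 1..k-1.
Step k = 1:
  phi_11 = rho(1) = 0.1501.
Step k = 2:
  phi_22 = [rho(2) - phi_11 rho(1)] / [1 - phi_11 rho(1)] = [-0.528 - (0.1501)(0.1501)] / [1 - (0.1501)(0.1501)]
         = -0.55053001 / 0.97746999 = -0.563219.
  Update: phi_21 = phi_11 - phi_22 phi_11 = 0.1501 - (-0.563219)(0.1501) = 0.234639.
Step k = 3:
  phi_33 = [rho(3) - phi_21 rho(2) - phi_22 rho(1)] / [1 - phi_21 rho(1) - phi_22 rho(2)]
    numerator   = -0.1891 - (0.234639)(-0.528) - (-0.563219)(0.1501) = 0.01932873
    denominator = 1 - (0.234639)(0.1501) - (-0.563219)(-0.528) = 0.66740084
  phi_33 = 0.01932873 / 0.66740084 = 0.029.
Therefore phi_{33} = 0.0290.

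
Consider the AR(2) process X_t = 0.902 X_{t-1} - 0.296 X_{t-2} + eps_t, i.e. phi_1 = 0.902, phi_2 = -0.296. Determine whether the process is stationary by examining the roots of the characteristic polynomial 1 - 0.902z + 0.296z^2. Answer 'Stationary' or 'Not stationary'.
\text{Stationary}

The AR(p) characteristic polynomial is P(z) = 1 - 0.902z + 0.296z^2.
Stationarity requires all roots to lie outside the unit circle, i.e. |z| > 1 for every root.
Set 1 + (-0.902) z + (0.296) z^2 = 0, i.e. a z^2 + b z + c = 0 with a = 0.296, b = -0.902, c = 1.
Discriminant D = b^2 - 4ac = (-0.902)^2 - 4*(0.296)*1 = 0.813604 - (1.184) = -0.370396.
D < 0, so the roots are the complex-conjugate pair z = (-b +/- i sqrt(-D)) / (2a) = 1.5236 +/- 1.028i.
For a conjugate pair |z|^2 = z * conj(z) = (product of roots) = c/a = 1/(0.296) = 3.378378, so |z| = sqrt(3.378378) = 1.838 for both roots.
Moduli of all roots: 1.8380, 1.8380.
All moduli strictly greater than 1? Yes.
Verdict: Stationary.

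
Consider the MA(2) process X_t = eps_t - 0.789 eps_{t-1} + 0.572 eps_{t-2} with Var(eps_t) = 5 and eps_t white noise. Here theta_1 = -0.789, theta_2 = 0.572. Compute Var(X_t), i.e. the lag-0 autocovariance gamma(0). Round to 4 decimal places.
\gamma(0) = 9.7485

For an MA(q) process X_t = eps_t + sum_i theta_i eps_{t-i} with
Var(eps_t) = sigma^2, the variance is
  gamma(0) = sigma^2 * (1 + sum_i theta_i^2).
  sum_i theta_i^2 = (-0.789)^2 + (0.572)^2 = 0.622521 + 0.327184 = 0.949705.
  gamma(0) = 5 * (1 + 0.949705) = 5 * 1.949705 = 9.748525, which rounds to 9.7485.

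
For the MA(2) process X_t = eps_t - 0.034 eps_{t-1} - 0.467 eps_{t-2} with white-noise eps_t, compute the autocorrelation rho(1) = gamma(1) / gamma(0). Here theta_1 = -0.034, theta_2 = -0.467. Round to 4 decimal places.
\rho(1) = -0.0149

For an MA(q) process with theta_0 = 1, the autocovariance is
  gamma(k) = sigma^2 * sum_{i=0..q-k} theta_i * theta_{i+k},
and rho(k) = gamma(k) / gamma(0). Sigma^2 cancels.
  numerator   = (1)*(-0.034) + (-0.034)*(-0.467) = -0.018122.
  denominator = (1)^2 + (-0.034)^2 + (-0.467)^2 = 1.219245.
  rho(1) = -0.018122 / 1.219245 = -0.0149.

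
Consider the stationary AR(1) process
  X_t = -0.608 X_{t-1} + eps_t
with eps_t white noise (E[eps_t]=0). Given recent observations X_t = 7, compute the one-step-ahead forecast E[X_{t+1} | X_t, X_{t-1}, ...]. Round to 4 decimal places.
E[X_{t+1} \mid \mathcal F_t] = -4.2560

For an AR(p) model X_t = c + sum_i phi_i X_{t-i} + eps_t, the
one-step-ahead conditional mean is
  E[X_{t+1} | X_t, ...] = c + sum_i phi_i X_{t+1-i}.
Substitute known values:
  E[X_{t+1} | ...] = (-0.608) * (7)
                   = -4.2560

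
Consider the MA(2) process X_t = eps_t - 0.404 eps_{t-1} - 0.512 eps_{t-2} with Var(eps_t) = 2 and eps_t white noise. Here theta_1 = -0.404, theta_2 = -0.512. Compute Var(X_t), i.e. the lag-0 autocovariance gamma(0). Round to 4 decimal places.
\gamma(0) = 2.8507

For an MA(q) process X_t = eps_t + sum_i theta_i eps_{t-i} with
Var(eps_t) = sigma^2, the variance is
  gamma(0) = sigma^2 * (1 + sum_i theta_i^2).
  sum_i theta_i^2 = (-0.404)^2 + (-0.512)^2 = 0.163216 + 0.262144 = 0.42536.
  gamma(0) = 2 * (1 + 0.42536) = 2 * 1.42536 = 2.85072, which rounds to 2.8507.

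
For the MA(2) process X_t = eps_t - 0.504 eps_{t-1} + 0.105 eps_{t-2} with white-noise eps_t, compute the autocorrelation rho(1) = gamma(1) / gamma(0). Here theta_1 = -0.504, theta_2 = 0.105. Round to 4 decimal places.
\rho(1) = -0.4402

For an MA(q) process with theta_0 = 1, the autocovariance is
  gamma(k) = sigma^2 * sum_{i=0..q-k} theta_i * theta_{i+k},
and rho(k) = gamma(k) / gamma(0). Sigma^2 cancels.
  numerator   = (1)*(-0.504) + (-0.504)*(0.105) = -0.55692.
  denominator = (1)^2 + (-0.504)^2 + (0.105)^2 = 1.265041.
  rho(1) = -0.55692 / 1.265041 = -0.4402.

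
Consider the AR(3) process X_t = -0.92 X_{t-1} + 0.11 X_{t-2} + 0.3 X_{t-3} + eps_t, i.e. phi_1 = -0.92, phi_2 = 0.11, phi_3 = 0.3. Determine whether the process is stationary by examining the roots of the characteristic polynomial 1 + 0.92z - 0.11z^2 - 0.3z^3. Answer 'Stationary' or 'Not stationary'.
\text{Stationary}

The AR(p) characteristic polynomial is P(z) = 1 + 0.92z - 0.11z^2 - 0.3z^3.
Stationarity requires all roots to lie outside the unit circle, i.e. |z| > 1 for every root.
Degree 3: look for a simple real root z0 first, then factor out (1 - z/z0) and solve the remaining quadratic.
Testing z0 = 2: P(2) = 1 + (0.92)(2) + (-0.11)(2)^2 + (-0.3)(2)^3
  = 1 + (1.84) + (-0.44) + (-2.4) = 0.  So z_0 = 2 is a root, |z_0| = 2.
Divide out the factor (1 - 0.5 z) = (1 - z/z0) (since 1/z0 = 0.5):
  P(z) = (1 - 0.5 z)(1 + (1.42) z + (0.6) z^2)
  [check: z-coef 1.42 - (0.5) = 0.92; z^2-coef 0.6 - (0.5)(1.42) = -0.11; z^3-coef -(0.5)(0.6) = -0.3.]
Remaining roots from the quadratic factor 1 + (1.42) z + (0.6) z^2:
  Set 1 + (1.42) z + (0.6) z^2 = 0, i.e. a z^2 + b z + c = 0 with a = 0.6, b = 1.42, c = 1.
  Discriminant D = b^2 - 4ac = (1.42)^2 - 4*(0.6)*1 = 2.0164 - (2.4) = -0.3836.
  D < 0, so the roots are the complex-conjugate pair z = (-b +/- i sqrt(-D)) / (2a) = -1.1833 +/- 0.5161i.
  For a conjugate pair |z|^2 = z * conj(z) = (product of roots) = c/a = 1/(0.6) = 1.666667, so |z| = sqrt(1.666667) = 1.291 for both roots.
Moduli of all roots: 2.0000, 1.2910, 1.2910.
All moduli strictly greater than 1? Yes.
Verdict: Stationary.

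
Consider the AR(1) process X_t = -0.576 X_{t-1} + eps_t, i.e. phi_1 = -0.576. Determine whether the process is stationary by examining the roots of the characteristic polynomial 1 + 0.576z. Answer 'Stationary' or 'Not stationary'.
\text{Stationary}

The AR(p) characteristic polynomial is P(z) = 1 + 0.576z.
Stationarity requires all roots to lie outside the unit circle, i.e. |z| > 1 for every root.
This is linear in z: 1 + (0.576) z = 0  =>  z = -1/(0.576) = -1.736111,  |z| = 1.736111.
Moduli of all roots: 1.7361.
All moduli strictly greater than 1? Yes.
Verdict: Stationary.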